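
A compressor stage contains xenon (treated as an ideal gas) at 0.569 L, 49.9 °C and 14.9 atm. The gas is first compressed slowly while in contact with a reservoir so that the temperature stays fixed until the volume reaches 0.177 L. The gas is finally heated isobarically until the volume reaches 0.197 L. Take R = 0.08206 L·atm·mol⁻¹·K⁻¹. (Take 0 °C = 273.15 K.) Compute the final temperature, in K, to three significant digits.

Convert: T₁ = 323.0 K.
T constant ⇒ Boyle's law P V = const: T₂ = T₁; P₂ = P₁·(V₁/V₂) = 47.90 atm.
Isobaric, so V/T is constant: P₃ = P₂; T₃ = T₂·(V₃/V₂) = 359.6 K.

T₃ ≈ 360 K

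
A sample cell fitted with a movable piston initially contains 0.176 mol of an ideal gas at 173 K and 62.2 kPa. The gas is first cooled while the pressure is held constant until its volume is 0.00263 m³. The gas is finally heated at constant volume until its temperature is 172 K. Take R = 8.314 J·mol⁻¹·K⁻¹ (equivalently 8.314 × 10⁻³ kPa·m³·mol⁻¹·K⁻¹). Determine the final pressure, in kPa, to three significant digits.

P₃ ≈ 95.7 kPa

From PV = nRT: V₁ = nRT₁/P₁ = 0.004070 m³.
Isobaric, so V/T is constant: P₂ = P₁; T₂ = T₁·(V₂/V₁) = 111.8 K.
V constant ⇒ P ∝ T: V₃ = V₂; P₃ = P₂·(T₃/T₂) = 95.70 kPa.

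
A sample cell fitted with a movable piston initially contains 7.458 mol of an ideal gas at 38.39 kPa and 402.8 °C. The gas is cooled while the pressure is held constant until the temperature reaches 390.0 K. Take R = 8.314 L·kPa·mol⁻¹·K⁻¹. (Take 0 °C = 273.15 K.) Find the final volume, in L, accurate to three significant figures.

Convert: T₁ = 676.0 K.
From PV = nRT: V₁ = nRT₁/P₁ = 1092 L.
P constant ⇒ V ∝ T: P₂ = P₁; V₂ = V₁·(T₂/T₁) = 629.9 L.

V₂ ≈ 630 L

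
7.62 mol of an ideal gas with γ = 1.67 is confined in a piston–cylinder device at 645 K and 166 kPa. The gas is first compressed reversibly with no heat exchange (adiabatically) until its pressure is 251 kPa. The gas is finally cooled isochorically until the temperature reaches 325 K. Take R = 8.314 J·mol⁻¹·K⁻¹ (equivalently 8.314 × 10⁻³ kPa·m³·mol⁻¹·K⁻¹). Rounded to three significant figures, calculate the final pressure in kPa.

P₃ ≈ 107 kPa

From PV = nRT: V₁ = nRT₁/P₁ = 0.2462 m³.
Reversible adiabatic, γ = 1.67: T₂ = T₁·(P₂/P₁)^((γ−1)/γ) = 761.4 K; V₂ = V₁·(P₁/P₂)^(1/γ) = 0.1922 m³.
Isochoric, so P/T is constant: V₃ = V₂; P₃ = P₂·(T₃/T₂) = 107.1 kPa.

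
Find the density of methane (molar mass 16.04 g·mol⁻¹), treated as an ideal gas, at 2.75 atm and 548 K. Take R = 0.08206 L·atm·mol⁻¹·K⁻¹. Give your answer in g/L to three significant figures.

ρ ≈ 0.981 g/L

ρ = PM/(RT) = (2.75 × 16.04) / (0.08206 × 548.0)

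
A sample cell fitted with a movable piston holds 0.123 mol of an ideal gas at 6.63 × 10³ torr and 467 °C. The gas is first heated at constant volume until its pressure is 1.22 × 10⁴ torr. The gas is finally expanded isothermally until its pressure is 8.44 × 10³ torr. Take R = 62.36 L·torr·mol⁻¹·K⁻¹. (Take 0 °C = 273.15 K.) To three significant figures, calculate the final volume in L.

V₃ ≈ 1.24 L

Convert: T₁ = 740.1 K.
From PV = nRT: V₁ = nRT₁/P₁ = 0.8563 L.
V constant ⇒ P ∝ T: V₂ = V₁; T₂ = T₁·(P₂/P₁) = 1362 K.
Isothermal, so P V is constant: T₃ = T₂; V₃ = V₂·(P₂/P₃) = 1.238 L.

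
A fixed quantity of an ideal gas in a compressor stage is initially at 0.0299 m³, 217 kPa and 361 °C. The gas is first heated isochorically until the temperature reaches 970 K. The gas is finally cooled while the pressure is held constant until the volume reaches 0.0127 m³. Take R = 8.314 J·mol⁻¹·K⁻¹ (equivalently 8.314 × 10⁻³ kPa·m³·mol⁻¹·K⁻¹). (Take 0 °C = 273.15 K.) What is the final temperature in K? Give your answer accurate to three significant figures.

Convert: T₁ = 634.1 K.
V constant ⇒ P ∝ T: V₂ = V₁; P₂ = P₁·(T₂/T₁) = 331.9 kPa.
Isobaric, so V/T is constant: P₃ = P₂; T₃ = T₂·(V₃/V₂) = 412.0 K.

T₃ ≈ 412 K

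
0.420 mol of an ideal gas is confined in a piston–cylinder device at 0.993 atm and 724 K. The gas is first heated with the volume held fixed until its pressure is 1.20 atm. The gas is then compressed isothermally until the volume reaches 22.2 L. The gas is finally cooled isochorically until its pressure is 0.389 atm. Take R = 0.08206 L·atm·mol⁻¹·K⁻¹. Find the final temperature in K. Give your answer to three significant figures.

T₄ ≈ 251 K

From PV = nRT: V₁ = nRT₁/P₁ = 25.13 L.
Isochoric, so P/T is constant: V₂ = V₁; T₂ = T₁·(P₂/P₁) = 874.9 K.
T constant ⇒ Boyle's law P V = const: T₃ = T₂; P₃ = P₂·(V₂/V₃) = 1.358 atm.
V constant ⇒ P ∝ T: V₄ = V₃; T₄ = T₃·(P₄/P₃) = 250.6 K.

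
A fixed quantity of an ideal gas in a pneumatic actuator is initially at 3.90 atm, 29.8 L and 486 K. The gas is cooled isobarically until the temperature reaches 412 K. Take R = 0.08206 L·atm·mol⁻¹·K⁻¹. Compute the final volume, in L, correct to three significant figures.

V₂ ≈ 25.3 L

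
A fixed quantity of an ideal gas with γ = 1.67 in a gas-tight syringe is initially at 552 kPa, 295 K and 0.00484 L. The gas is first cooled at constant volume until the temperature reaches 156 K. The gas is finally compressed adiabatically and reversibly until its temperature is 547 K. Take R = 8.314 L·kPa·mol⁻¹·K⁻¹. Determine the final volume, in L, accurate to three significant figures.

V₃ ≈ 0.000744 L

V constant ⇒ P ∝ T: V₂ = V₁; P₂ = P₁·(T₂/T₁) = 291.9 kPa.
Adiabatic (γ = 1.67), T V^(γ−1) and P V^γ constant: P₃ = P₂·(T₃/T₂)^(γ/(γ−1)) = 6658 kPa; V₃ = V₂·(T₂/T₃)^(1/(γ−1)) = 0.0007441 L.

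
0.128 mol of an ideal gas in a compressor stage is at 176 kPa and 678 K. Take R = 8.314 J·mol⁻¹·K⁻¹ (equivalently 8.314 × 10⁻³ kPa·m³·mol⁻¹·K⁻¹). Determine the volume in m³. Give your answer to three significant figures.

PV = nRT ⇒ V = nRT/P = (0.128 × 8.314 × 10⁻³ × 678) / 176

V ≈ 0.00410 m³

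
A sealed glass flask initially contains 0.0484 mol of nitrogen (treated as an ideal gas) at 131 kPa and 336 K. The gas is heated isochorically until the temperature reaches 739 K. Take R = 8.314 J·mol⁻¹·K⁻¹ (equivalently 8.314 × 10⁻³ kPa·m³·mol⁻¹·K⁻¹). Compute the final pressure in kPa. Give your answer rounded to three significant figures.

P₂ ≈ 288 kPa

From PV = nRT: V₁ = nRT₁/P₁ = 0.001032 m³.
V constant ⇒ P ∝ T: V₂ = V₁; P₂ = P₁·(T₂/T₁) = 288.1 kPa.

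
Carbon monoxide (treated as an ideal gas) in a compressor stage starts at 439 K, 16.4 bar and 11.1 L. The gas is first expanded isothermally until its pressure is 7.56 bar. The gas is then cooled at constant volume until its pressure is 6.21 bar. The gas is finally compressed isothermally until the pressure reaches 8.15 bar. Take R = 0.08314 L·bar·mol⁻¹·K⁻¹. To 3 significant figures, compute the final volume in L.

V₄ ≈ 18.3 L

Isothermal, so P V is constant: T₂ = T₁; V₂ = V₁·(P₁/P₂) = 24.08 L.
Isochoric, so P/T is constant: V₃ = V₂; T₃ = T₂·(P₃/P₂) = 360.6 K.
Isothermal, so P V is constant: T₄ = T₃; V₄ = V₃·(P₃/P₄) = 18.35 L.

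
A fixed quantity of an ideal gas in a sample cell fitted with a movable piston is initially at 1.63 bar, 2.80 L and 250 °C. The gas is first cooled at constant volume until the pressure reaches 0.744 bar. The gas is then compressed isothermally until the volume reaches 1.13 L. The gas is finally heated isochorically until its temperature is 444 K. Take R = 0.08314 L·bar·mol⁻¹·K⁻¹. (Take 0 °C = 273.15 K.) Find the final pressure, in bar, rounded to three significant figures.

P₄ ≈ 3.43 bar

Convert: T₁ = 523.1 K.
V constant ⇒ P ∝ T: V₂ = V₁; T₂ = T₁·(P₂/P₁) = 238.8 K.
T constant ⇒ Boyle's law P V = const: T₃ = T₂; P₃ = P₂·(V₂/V₃) = 1.844 bar.
V constant ⇒ P ∝ T: V₄ = V₃; P₄ = P₃·(T₄/T₃) = 3.428 bar.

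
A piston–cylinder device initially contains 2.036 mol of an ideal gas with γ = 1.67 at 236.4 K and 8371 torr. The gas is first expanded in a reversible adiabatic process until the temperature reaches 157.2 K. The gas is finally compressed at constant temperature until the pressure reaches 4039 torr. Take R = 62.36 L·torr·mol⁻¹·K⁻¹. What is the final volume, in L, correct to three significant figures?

From PV = nRT: V₁ = nRT₁/P₁ = 3.586 L.
Reversible adiabatic, γ = 1.67: P₂ = P₁·(T₂/T₁)^(γ/(γ−1)) = 3028 torr; V₂ = V₁·(T₁/T₂)^(1/(γ−1)) = 6.592 L.
T constant ⇒ Boyle's law P V = const: T₃ = T₂; V₃ = V₂·(P₂/P₃) = 4.942 L.

V₃ ≈ 4.94 L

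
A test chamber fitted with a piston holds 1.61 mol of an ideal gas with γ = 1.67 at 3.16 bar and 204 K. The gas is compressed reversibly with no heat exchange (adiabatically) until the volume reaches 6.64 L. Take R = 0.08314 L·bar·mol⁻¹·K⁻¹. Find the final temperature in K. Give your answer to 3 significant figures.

T₂ ≈ 243 K

From PV = nRT: V₁ = nRT₁/P₁ = 8.641 L.
Adiabatic (γ = 1.67), T V^(γ−1) and P V^γ constant: T₂ = T₁·(V₁/V₂)^(γ−1) = 243.4 K; P₂ = P₁·(V₁/V₂)^γ = 4.906 bar.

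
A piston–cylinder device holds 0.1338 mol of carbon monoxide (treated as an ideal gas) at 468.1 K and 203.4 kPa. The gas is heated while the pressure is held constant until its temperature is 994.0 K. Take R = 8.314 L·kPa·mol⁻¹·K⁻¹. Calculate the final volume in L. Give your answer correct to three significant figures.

V₂ ≈ 5.44 L

From PV = nRT: V₁ = nRT₁/P₁ = 2.560 L.
P constant ⇒ V ∝ T: P₂ = P₁; V₂ = V₁·(T₂/T₁) = 5.436 L.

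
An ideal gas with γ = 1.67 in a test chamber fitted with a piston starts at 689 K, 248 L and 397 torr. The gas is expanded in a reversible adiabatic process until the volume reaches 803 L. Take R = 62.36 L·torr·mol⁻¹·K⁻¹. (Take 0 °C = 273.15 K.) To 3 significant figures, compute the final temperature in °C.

Reversible adiabatic, γ = 1.67: T₂ = T₁·(V₁/V₂)^(γ−1) = 313.6 K; P₂ = P₁·(V₁/V₂)^γ = 55.80 torr.

T₂ ≈ 40.4 °C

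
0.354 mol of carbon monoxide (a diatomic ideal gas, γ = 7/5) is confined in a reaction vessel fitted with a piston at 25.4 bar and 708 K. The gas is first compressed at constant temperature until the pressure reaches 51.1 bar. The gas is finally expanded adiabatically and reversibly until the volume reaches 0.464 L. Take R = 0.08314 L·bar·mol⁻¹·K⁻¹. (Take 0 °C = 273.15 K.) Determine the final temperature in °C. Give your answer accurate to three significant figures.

From PV = nRT: V₁ = nRT₁/P₁ = 0.8204 L.
Isothermal, so P V is constant: T₂ = T₁; V₂ = V₁·(P₁/P₂) = 0.4078 L.
Adiabatic (γ = 7/5), T V^(γ−1) and P V^γ constant: T₃ = T₂·(V₂/V₃)^(γ−1) = 672.4 K; P₃ = P₂·(V₂/V₃)^γ = 42.65 bar.

T₃ ≈ 399 °C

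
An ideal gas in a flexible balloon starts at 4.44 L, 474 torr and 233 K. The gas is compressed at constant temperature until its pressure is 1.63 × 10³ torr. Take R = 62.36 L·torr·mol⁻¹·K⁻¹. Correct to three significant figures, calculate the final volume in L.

V₂ ≈ 1.29 L

T constant ⇒ Boyle's law P V = const: T₂ = T₁; V₂ = V₁·(P₁/P₂) = 1.291 L.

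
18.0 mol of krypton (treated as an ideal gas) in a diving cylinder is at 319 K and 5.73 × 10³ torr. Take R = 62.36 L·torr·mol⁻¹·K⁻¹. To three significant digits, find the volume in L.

PV = nRT ⇒ V = nRT/P = (18.0 × 62.36 × 319) / 5.73e+03

V ≈ 62.5 L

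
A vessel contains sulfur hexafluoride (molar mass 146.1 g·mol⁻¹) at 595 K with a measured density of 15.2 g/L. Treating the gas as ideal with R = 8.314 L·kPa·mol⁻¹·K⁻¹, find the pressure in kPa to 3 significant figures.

ρ = PM/(RT) ⇒ P = ρRT/M = (15.2 × 8.314 × 595.0) / 146.1

P ≈ 515 kPa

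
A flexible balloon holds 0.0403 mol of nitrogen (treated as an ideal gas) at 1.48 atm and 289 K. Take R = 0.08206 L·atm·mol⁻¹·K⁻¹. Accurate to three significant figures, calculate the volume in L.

V ≈ 0.646 L

PV = nRT ⇒ V = nRT/P = (0.0403 × 0.08206 × 289) / 1.48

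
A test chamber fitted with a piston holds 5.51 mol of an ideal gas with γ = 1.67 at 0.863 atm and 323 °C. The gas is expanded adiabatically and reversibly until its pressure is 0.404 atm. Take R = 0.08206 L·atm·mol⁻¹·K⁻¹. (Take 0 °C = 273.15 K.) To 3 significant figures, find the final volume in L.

V₂ ≈ 492 L

Convert: T₁ = 596.1 K.
From PV = nRT: V₁ = nRT₁/P₁ = 312.3 L.
Adiabatic (γ = 1.67), T V^(γ−1) and P V^γ constant: T₂ = T₁·(P₂/P₁)^((γ−1)/γ) = 439.7 K; V₂ = V₁·(P₁/P₂)^(1/γ) = 492.1 L.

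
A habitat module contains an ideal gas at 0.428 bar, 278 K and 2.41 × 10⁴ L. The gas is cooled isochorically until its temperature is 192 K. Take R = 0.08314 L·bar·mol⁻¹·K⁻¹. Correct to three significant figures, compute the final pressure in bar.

V constant ⇒ P ∝ T: V₂ = V₁; P₂ = P₁·(T₂/T₁) = 0.2956 bar.

P₂ ≈ 0.296 bar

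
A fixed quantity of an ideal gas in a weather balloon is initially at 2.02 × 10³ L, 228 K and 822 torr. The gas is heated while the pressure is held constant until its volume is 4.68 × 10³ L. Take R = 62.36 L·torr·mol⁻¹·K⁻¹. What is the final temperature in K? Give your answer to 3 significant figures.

P constant ⇒ V ∝ T: P₂ = P₁; T₂ = T₁·(V₂/V₁) = 528.2 K.

T₂ ≈ 528 K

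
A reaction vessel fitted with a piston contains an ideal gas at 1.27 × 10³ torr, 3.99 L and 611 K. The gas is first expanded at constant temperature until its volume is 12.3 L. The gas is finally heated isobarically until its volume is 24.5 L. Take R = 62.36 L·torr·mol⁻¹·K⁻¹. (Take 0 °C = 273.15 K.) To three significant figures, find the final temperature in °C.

T₃ ≈ 944 °C

T constant ⇒ Boyle's law P V = const: T₂ = T₁; P₂ = P₁·(V₁/V₂) = 412.0 torr.
P constant ⇒ V ∝ T: P₃ = P₂; T₃ = T₂·(V₃/V₂) = 1217 K.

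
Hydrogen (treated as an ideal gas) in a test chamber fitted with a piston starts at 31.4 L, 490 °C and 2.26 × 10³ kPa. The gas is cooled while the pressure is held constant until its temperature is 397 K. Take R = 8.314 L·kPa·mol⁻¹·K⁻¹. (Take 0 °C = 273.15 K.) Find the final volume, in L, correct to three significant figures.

Convert: T₁ = 763.1 K.
Isobaric, so V/T is constant: P₂ = P₁; V₂ = V₁·(T₂/T₁) = 16.33 L.

V₂ ≈ 16.3 L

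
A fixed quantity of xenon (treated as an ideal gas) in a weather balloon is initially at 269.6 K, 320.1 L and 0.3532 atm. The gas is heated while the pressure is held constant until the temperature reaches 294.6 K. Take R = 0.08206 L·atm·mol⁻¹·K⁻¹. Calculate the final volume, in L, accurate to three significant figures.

V₂ ≈ 350 L

Isobaric, so V/T is constant: P₂ = P₁; V₂ = V₁·(T₂/T₁) = 349.8 L.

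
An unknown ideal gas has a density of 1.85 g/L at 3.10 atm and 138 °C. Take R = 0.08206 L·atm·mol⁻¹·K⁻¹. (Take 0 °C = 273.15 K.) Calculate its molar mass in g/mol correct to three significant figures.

M ≈ 20.1 g/mol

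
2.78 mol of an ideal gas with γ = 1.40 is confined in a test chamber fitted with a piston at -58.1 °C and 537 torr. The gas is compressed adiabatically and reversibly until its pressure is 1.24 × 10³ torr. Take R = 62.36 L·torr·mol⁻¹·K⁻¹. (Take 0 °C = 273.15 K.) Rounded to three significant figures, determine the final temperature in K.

T₂ ≈ 273 K

Convert: T₁ = 215.0 K.
From PV = nRT: V₁ = nRT₁/P₁ = 69.43 L.
Reversible adiabatic, γ = 1.40: T₂ = T₁·(P₂/P₁)^((γ−1)/γ) = 273.1 K; V₂ = V₁·(P₁/P₂)^(1/γ) = 38.19 L.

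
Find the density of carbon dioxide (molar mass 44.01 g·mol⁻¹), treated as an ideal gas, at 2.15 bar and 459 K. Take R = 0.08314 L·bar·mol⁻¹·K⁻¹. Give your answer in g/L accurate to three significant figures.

ρ ≈ 2.48 g/L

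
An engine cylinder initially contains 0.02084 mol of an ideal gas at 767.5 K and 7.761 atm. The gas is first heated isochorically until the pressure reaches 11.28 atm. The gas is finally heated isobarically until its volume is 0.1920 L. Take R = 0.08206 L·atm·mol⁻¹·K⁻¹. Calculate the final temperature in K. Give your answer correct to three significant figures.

T₃ ≈ 1.27e+03 K

From PV = nRT: V₁ = nRT₁/P₁ = 0.1691 L.
Isochoric, so P/T is constant: V₂ = V₁; T₂ = T₁·(P₂/P₁) = 1116 K.
Isobaric, so V/T is constant: P₃ = P₂; T₃ = T₂·(V₃/V₂) = 1266 K.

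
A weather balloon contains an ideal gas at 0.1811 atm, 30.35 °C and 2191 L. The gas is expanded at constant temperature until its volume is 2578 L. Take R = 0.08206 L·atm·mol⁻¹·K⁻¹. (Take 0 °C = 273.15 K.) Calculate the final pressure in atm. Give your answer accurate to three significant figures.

Convert: T₁ = 303.5 K.
Isothermal, so P V is constant: T₂ = T₁; P₂ = P₁·(V₁/V₂) = 0.1539 atm.

P₂ ≈ 0.154 atm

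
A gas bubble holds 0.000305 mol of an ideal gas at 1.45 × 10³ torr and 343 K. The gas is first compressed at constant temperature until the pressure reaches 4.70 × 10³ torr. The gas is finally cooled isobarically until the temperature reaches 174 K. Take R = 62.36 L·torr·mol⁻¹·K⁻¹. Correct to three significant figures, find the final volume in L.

V₃ ≈ 0.000704 L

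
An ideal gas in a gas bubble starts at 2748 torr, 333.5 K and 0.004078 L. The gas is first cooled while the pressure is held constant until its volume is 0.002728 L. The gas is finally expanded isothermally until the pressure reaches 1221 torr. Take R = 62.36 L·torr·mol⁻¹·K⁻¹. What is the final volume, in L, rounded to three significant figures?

V₃ ≈ 0.00614 L

Isobaric, so V/T is constant: P₂ = P₁; T₂ = T₁·(V₂/V₁) = 223.1 K.
Isothermal, so P V is constant: T₃ = T₂; V₃ = V₂·(P₂/P₃) = 0.006140 L.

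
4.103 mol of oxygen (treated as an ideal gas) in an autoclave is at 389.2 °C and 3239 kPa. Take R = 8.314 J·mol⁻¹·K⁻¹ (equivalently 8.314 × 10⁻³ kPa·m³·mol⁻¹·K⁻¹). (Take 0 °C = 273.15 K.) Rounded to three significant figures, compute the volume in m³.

V ≈ 0.00698 m³

Convert: T = 662.35 K.
PV = nRT ⇒ V = nRT/P = (4.103 × 8.314 × 10⁻³ × 662.35) / 3239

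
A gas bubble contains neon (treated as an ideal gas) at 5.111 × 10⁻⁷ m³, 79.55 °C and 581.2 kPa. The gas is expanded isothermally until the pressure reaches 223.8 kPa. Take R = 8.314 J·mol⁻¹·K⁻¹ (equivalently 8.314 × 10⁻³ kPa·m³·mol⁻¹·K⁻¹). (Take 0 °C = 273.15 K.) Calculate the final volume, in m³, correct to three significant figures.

V₂ ≈ 1.33e-06 m³

Convert: T₁ = 352.7 K.
Isothermal, so P V is constant: T₂ = T₁; V₂ = V₁·(P₁/P₂) = 1.327e-06 m³.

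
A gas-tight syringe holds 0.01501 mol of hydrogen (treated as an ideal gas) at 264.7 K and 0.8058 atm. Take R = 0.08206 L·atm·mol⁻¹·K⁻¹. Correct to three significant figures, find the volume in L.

PV = nRT ⇒ V = nRT/P = (0.01501 × 0.08206 × 264.7) / 0.8058

V ≈ 0.405 L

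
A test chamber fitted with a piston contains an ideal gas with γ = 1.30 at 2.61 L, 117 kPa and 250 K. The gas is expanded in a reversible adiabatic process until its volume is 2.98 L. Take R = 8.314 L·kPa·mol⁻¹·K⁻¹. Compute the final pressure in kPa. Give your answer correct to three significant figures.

P₂ ≈ 98.5 kPa

Reversible adiabatic, γ = 1.30: T₂ = T₁·(V₁/V₂)^(γ−1) = 240.3 K; P₂ = P₁·(V₁/V₂)^γ = 98.48 kPa.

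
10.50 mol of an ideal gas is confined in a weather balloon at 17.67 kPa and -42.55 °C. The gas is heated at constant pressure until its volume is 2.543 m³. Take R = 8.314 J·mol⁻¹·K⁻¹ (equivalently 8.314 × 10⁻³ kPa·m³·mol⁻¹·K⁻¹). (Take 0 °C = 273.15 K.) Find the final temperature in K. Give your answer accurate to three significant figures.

T₂ ≈ 515 K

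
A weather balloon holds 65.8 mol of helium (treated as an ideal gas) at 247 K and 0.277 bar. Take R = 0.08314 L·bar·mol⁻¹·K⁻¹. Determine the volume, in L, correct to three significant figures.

V ≈ 4.88e+03 L

PV = nRT ⇒ V = nRT/P = (65.8 × 0.08314 × 247) / 0.277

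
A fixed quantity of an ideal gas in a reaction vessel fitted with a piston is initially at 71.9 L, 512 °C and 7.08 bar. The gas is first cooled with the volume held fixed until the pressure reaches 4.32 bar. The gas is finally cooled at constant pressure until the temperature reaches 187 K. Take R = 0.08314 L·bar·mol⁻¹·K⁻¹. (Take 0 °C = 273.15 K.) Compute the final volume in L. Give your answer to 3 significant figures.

Convert: T₁ = 785.1 K.
Isochoric, so P/T is constant: V₂ = V₁; T₂ = T₁·(P₂/P₁) = 479.1 K.
Isobaric, so V/T is constant: P₃ = P₂; V₃ = V₂·(T₃/T₂) = 28.07 L.

V₃ ≈ 28.1 L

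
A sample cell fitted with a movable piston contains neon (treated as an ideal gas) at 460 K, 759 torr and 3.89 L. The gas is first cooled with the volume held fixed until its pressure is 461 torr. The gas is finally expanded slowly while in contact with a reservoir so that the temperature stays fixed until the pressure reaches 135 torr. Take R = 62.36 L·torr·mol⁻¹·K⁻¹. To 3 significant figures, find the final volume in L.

V constant ⇒ P ∝ T: V₂ = V₁; T₂ = T₁·(P₂/P₁) = 279.4 K.
Isothermal, so P V is constant: T₃ = T₂; V₃ = V₂·(P₂/P₃) = 13.28 L.

V₃ ≈ 13.3 L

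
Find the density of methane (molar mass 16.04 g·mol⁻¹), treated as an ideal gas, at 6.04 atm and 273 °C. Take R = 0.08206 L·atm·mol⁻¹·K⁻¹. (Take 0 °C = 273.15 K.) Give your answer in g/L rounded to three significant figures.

ρ ≈ 2.16 g/L

ρ = PM/(RT) = (6.04 × 16.04) / (0.08206 × 546.1)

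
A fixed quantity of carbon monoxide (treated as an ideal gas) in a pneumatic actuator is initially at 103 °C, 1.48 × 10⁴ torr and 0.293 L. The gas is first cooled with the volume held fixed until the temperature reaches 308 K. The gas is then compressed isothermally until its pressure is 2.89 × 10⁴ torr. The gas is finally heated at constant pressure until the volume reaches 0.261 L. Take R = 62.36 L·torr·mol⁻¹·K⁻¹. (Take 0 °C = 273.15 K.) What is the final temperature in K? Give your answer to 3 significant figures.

Convert: T₁ = 376.1 K.
Isochoric, so P/T is constant: V₂ = V₁; P₂ = P₁·(T₂/T₁) = 1.212e+04 torr.
T constant ⇒ Boyle's law P V = const: T₃ = T₂; V₃ = V₂·(P₂/P₃) = 0.1229 L.
P constant ⇒ V ∝ T: P₄ = P₃; T₄ = T₃·(V₄/V₃) = 654.3 K.

T₄ ≈ 654 K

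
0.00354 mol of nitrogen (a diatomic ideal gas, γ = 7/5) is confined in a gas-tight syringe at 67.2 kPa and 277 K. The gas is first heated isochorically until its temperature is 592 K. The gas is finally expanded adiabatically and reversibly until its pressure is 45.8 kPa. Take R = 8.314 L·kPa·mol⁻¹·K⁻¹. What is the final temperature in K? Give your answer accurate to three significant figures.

From PV = nRT: V₁ = nRT₁/P₁ = 0.1213 L.
V constant ⇒ P ∝ T: V₂ = V₁; P₂ = P₁·(T₂/T₁) = 143.6 kPa.
Adiabatic (γ = 7/5), T V^(γ−1) and P V^γ constant: T₃ = T₂·(P₃/P₂)^((γ−1)/γ) = 427.1 K; V₃ = V₂·(P₂/P₃)^(1/γ) = 0.2744 L.

T₃ ≈ 427 K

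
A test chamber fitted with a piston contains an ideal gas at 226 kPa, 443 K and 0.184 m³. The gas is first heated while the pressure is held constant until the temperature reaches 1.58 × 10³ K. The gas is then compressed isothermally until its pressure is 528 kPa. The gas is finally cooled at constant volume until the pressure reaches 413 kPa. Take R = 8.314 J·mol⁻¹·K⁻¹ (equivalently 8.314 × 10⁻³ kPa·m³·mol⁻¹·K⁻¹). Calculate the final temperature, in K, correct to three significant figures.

T₄ ≈ 1.24e+03 K

P constant ⇒ V ∝ T: P₂ = P₁; V₂ = V₁·(T₂/T₁) = 0.6563 m³.
T constant ⇒ Boyle's law P V = const: T₃ = T₂; V₃ = V₂·(P₂/P₃) = 0.2809 m³.
Isochoric, so P/T is constant: V₄ = V₃; T₄ = T₃·(P₄/P₃) = 1236 K.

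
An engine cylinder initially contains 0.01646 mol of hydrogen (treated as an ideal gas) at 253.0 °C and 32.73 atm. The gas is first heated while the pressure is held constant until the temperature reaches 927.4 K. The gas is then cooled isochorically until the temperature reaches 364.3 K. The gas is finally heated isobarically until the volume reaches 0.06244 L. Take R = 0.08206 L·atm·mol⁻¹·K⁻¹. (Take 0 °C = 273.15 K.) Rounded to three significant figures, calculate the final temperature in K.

Convert: T₁ = 526.1 K.
From PV = nRT: V₁ = nRT₁/P₁ = 0.02171 L.
Isobaric, so V/T is constant: P₂ = P₁; V₂ = V₁·(T₂/T₁) = 0.03827 L.
V constant ⇒ P ∝ T: V₃ = V₂; P₃ = P₂·(T₃/T₂) = 12.86 atm.
P constant ⇒ V ∝ T: P₄ = P₃; T₄ = T₃·(V₄/V₃) = 594.3 K.

T₄ ≈ 594 K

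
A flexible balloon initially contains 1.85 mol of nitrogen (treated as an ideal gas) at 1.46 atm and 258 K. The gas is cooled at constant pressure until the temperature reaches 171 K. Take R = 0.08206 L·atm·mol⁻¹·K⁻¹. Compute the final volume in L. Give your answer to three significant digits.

V₂ ≈ 17.8 L

From PV = nRT: V₁ = nRT₁/P₁ = 26.83 L.
P constant ⇒ V ∝ T: P₂ = P₁; V₂ = V₁·(T₂/T₁) = 17.78 L.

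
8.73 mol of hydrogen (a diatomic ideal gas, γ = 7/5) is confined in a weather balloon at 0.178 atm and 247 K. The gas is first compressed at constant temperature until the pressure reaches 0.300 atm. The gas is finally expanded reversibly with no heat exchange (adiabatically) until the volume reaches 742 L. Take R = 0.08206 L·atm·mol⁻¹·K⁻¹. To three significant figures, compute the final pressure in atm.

From PV = nRT: V₁ = nRT₁/P₁ = 994.1 L.
T constant ⇒ Boyle's law P V = const: T₂ = T₁; V₂ = V₁·(P₁/P₂) = 589.8 L.
Reversible adiabatic, γ = 7/5: T₃ = T₂·(V₂/V₃)^(γ−1) = 225.3 K; P₃ = P₂·(V₂/V₃)^γ = 0.2176 atm.

P₃ ≈ 0.218 atm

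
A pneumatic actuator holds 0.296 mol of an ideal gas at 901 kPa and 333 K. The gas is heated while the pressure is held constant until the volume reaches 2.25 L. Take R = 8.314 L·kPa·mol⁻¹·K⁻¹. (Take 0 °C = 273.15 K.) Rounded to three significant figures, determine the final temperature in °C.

T₂ ≈ 551 °C

From PV = nRT: V₁ = nRT₁/P₁ = 0.9095 L.
Isobaric, so V/T is constant: P₂ = P₁; T₂ = T₁·(V₂/V₁) = 823.8 K.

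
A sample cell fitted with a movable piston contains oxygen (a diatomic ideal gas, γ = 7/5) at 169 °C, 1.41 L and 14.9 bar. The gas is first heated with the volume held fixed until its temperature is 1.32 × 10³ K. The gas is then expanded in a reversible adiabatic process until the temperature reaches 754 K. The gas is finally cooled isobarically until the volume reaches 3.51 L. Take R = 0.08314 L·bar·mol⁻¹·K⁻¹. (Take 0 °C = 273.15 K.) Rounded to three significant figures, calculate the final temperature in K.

Convert: T₁ = 442.1 K.
Isochoric, so P/T is constant: V₂ = V₁; P₂ = P₁·(T₂/T₁) = 44.48 bar.
Adiabatic (γ = 7/5), T V^(γ−1) and P V^γ constant: P₃ = P₂·(T₃/T₂)^(γ/(γ−1)) = 6.266 bar; V₃ = V₂·(T₂/T₃)^(1/(γ−1)) = 5.718 L.
Isobaric, so V/T is constant: P₄ = P₃; T₄ = T₃·(V₄/V₃) = 462.9 K.

T₄ ≈ 463 K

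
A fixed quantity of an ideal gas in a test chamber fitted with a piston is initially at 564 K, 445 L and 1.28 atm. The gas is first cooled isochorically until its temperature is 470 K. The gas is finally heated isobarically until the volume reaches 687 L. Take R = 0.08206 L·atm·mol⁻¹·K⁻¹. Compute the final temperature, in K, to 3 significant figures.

T₃ ≈ 726 K

V constant ⇒ P ∝ T: V₂ = V₁; P₂ = P₁·(T₂/T₁) = 1.067 atm.
P constant ⇒ V ∝ T: P₃ = P₂; T₃ = T₂·(V₃/V₂) = 725.6 K.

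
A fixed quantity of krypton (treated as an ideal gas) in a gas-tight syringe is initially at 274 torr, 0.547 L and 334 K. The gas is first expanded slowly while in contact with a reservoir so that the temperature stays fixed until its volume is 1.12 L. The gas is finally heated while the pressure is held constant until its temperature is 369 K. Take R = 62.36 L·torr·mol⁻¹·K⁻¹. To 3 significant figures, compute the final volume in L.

Isothermal, so P V is constant: T₂ = T₁; P₂ = P₁·(V₁/V₂) = 133.8 torr.
P constant ⇒ V ∝ T: P₃ = P₂; V₃ = V₂·(T₃/T₂) = 1.237 L.

V₃ ≈ 1.24 L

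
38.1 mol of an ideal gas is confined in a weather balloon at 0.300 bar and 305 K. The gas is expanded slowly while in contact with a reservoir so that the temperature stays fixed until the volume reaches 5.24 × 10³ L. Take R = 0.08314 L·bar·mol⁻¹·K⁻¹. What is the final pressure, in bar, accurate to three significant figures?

P₂ ≈ 0.184 bar

From PV = nRT: V₁ = nRT₁/P₁ = 3220 L.
Isothermal, so P V is constant: T₂ = T₁; P₂ = P₁·(V₁/V₂) = 0.1844 bar.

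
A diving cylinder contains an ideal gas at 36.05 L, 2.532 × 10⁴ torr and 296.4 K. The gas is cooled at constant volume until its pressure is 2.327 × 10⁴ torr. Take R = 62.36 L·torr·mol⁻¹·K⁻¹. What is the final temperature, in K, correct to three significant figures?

T₂ ≈ 272 K

Isochoric, so P/T is constant: V₂ = V₁; T₂ = T₁·(P₂/P₁) = 272.4 K.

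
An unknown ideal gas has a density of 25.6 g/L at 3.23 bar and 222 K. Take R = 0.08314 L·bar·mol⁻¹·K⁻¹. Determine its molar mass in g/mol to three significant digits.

ρ = PM/(RT) ⇒ M = ρRT/P = (25.6 × 0.08314 × 222.0) / 3.23

M ≈ 146 g/mol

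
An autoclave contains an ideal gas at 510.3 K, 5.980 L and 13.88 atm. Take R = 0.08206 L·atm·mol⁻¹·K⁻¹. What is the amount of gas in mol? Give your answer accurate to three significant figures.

n ≈ 1.98 mol

PV = nRT ⇒ n = PV/(RT) = (13.88 × 5.980) / (0.08206 × 510.3)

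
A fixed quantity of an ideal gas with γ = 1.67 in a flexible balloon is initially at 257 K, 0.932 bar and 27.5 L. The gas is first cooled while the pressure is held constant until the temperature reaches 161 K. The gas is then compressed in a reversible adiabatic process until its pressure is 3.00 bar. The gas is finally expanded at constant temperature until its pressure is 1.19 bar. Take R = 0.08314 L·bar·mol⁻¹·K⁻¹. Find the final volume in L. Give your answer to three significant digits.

P constant ⇒ V ∝ T: P₂ = P₁; V₂ = V₁·(T₂/T₁) = 17.23 L.
Adiabatic (γ = 1.67), T V^(γ−1) and P V^γ constant: T₃ = T₂·(P₃/P₂)^((γ−1)/γ) = 257.3 K; V₃ = V₂·(P₂/P₃)^(1/γ) = 8.555 L.
Isothermal, so P V is constant: T₄ = T₃; V₄ = V₃·(P₃/P₄) = 21.57 L.

V₄ ≈ 21.6 L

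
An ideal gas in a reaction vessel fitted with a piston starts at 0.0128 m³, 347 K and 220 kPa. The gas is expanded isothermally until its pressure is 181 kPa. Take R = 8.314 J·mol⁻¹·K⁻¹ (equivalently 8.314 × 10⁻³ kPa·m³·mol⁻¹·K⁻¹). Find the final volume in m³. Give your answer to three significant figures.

Isothermal, so P V is constant: T₂ = T₁; V₂ = V₁·(P₁/P₂) = 0.01556 m³.

V₂ ≈ 0.0156 m³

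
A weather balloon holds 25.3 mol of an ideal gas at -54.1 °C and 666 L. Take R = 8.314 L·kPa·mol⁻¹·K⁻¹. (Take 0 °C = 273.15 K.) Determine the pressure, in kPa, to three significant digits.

P ≈ 69.2 kPa

Convert: T = 219.05 K.
PV = nRT ⇒ P = nRT/V = (25.3 × 8.314 × 219.05) / 666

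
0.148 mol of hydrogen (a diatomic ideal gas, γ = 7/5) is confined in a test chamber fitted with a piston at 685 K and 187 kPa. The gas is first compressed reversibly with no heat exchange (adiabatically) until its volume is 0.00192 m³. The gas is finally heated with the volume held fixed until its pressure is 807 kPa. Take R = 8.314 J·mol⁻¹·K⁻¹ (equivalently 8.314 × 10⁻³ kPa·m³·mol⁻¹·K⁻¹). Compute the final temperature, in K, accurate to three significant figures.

T₃ ≈ 1.26e+03 K

From PV = nRT: V₁ = nRT₁/P₁ = 0.004507 m³.
Adiabatic (γ = 7/5), T V^(γ−1) and P V^γ constant: T₂ = T₁·(V₁/V₂)^(γ−1) = 963.7 K; P₂ = P₁·(V₁/V₂)^γ = 617.6 kPa.
V constant ⇒ P ∝ T: V₃ = V₂; T₃ = T₂·(P₃/P₂) = 1259 K.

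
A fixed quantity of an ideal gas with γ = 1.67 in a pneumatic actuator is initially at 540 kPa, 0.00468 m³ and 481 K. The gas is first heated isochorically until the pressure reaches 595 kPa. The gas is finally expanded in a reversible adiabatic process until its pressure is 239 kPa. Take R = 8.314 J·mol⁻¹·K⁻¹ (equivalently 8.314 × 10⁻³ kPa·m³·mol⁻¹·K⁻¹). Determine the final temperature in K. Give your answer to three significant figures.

T₃ ≈ 368 K

Isochoric, so P/T is constant: V₂ = V₁; T₂ = T₁·(P₂/P₁) = 530.0 K.
Adiabatic (γ = 1.67), T V^(γ−1) and P V^γ constant: T₃ = T₂·(P₃/P₂)^((γ−1)/γ) = 367.6 K; V₃ = V₂·(P₂/P₃)^(1/γ) = 0.008081 m³.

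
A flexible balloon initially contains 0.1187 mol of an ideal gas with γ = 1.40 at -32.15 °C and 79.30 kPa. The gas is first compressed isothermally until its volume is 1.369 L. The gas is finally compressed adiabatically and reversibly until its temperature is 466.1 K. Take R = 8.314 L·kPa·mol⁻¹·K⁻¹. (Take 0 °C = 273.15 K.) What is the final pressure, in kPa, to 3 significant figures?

Convert: T₁ = 241.0 K.
From PV = nRT: V₁ = nRT₁/P₁ = 2.999 L.
Isothermal, so P V is constant: T₂ = T₁; P₂ = P₁·(V₁/V₂) = 173.7 kPa.
Adiabatic (γ = 1.40), T V^(γ−1) and P V^γ constant: P₃ = P₂·(T₃/T₂)^(γ/(γ−1)) = 1748 kPa; V₃ = V₂·(T₂/T₃)^(1/(γ−1)) = 0.2632 L.

P₃ ≈ 1.75e+03 kPa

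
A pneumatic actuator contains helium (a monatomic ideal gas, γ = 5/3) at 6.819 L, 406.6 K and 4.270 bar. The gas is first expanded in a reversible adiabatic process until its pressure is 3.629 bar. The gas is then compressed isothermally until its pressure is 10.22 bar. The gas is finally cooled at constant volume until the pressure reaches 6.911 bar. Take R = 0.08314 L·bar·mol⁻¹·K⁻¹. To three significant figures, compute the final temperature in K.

Reversible adiabatic, γ = 5/3: T₂ = T₁·(P₂/P₁)^((γ−1)/γ) = 381.0 K; V₂ = V₁·(P₁/P₂)^(1/γ) = 7.518 L.
T constant ⇒ Boyle's law P V = const: T₃ = T₂; V₃ = V₂·(P₂/P₃) = 2.670 L.
V constant ⇒ P ∝ T: V₄ = V₃; T₄ = T₃·(P₄/P₃) = 257.6 K.

T₄ ≈ 258 K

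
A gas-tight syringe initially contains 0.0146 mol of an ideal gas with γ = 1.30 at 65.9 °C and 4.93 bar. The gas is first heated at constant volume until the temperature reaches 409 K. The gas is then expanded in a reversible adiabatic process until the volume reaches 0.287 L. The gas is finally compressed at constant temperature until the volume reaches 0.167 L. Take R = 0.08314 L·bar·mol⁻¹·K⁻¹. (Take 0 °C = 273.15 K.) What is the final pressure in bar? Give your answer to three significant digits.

P₄ ≈ 2.05 bar

Convert: T₁ = 339.0 K.
From PV = nRT: V₁ = nRT₁/P₁ = 0.08348 L.
Isochoric, so P/T is constant: V₂ = V₁; P₂ = P₁·(T₂/T₁) = 5.947 bar.
Adiabatic (γ = 1.30), T V^(γ−1) and P V^γ constant: T₃ = T₂·(V₂/V₃)^(γ−1) = 282.4 K; P₃ = P₂·(V₂/V₃)^γ = 1.194 bar.
T constant ⇒ Boyle's law P V = const: T₄ = T₃; P₄ = P₃·(V₃/V₄) = 2.052 bar.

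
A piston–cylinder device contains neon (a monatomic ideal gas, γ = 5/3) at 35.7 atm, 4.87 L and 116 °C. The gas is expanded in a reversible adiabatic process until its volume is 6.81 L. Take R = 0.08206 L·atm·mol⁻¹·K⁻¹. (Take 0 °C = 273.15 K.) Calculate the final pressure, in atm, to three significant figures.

Convert: T₁ = 389.1 K.
Adiabatic (γ = 5/3), T V^(γ−1) and P V^γ constant: T₂ = T₁·(V₁/V₂)^(γ−1) = 311.2 K; P₂ = P₁·(V₁/V₂)^γ = 20.42 atm.

P₂ ≈ 20.4 atm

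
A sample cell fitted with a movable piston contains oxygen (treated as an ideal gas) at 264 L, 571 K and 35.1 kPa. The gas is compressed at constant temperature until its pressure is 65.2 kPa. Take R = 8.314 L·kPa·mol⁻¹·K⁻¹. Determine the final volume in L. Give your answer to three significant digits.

V₂ ≈ 142 L

Isothermal, so P V is constant: T₂ = T₁; V₂ = V₁·(P₁/P₂) = 142.1 L.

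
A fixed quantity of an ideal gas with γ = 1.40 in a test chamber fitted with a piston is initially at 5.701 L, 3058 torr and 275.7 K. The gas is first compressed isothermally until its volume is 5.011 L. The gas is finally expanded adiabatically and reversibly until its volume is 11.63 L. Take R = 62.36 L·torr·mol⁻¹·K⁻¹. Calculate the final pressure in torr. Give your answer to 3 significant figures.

T constant ⇒ Boyle's law P V = const: T₂ = T₁; P₂ = P₁·(V₁/V₂) = 3479 torr.
Reversible adiabatic, γ = 1.40: T₃ = T₂·(V₂/V₃)^(γ−1) = 196.9 K; P₃ = P₂·(V₂/V₃)^γ = 1070 torr.

P₃ ≈ 1.07e+03 torr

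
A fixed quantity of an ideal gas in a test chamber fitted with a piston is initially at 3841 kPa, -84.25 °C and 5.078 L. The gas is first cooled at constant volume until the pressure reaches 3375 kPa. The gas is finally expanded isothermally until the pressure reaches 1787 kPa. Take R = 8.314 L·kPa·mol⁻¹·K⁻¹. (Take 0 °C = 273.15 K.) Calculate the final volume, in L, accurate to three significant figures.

V₃ ≈ 9.59 L

Convert: T₁ = 188.9 K.
V constant ⇒ P ∝ T: V₂ = V₁; T₂ = T₁·(P₂/P₁) = 166.0 K.
T constant ⇒ Boyle's law P V = const: T₃ = T₂; V₃ = V₂·(P₂/P₃) = 9.591 L.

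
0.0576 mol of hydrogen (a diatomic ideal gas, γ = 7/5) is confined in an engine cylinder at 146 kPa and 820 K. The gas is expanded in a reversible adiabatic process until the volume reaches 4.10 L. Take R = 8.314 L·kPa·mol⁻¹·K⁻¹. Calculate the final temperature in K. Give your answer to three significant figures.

T₂ ≈ 693 K

From PV = nRT: V₁ = nRT₁/P₁ = 2.690 L.
Adiabatic (γ = 7/5), T V^(γ−1) and P V^γ constant: T₂ = T₁·(V₁/V₂)^(γ−1) = 692.8 K; P₂ = P₁·(V₁/V₂)^γ = 80.91 kPa.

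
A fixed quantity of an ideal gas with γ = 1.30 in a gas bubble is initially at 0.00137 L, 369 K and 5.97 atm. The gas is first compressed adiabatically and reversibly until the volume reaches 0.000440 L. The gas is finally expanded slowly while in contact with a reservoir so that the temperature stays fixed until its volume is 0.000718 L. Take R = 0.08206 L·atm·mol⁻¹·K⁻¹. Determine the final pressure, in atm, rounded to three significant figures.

P₃ ≈ 16.0 atm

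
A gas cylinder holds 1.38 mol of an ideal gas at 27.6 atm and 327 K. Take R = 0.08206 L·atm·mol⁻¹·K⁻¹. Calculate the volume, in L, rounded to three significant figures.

PV = nRT ⇒ V = nRT/P = (1.38 × 0.08206 × 327) / 27.6

V ≈ 1.34 L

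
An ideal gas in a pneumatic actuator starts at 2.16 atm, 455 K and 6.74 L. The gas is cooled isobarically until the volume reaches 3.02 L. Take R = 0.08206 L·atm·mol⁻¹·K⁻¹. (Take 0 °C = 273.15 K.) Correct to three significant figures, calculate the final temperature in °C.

T₂ ≈ -69.3 °C

P constant ⇒ V ∝ T: P₂ = P₁; T₂ = T₁·(V₂/V₁) = 203.9 K.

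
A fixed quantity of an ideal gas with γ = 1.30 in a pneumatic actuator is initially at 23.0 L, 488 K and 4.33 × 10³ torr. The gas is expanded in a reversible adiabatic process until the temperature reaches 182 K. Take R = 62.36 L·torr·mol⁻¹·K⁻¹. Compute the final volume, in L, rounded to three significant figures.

V₂ ≈ 616 L

Reversible adiabatic, γ = 1.30: P₂ = P₁·(T₂/T₁)^(γ/(γ−1)) = 60.30 torr; V₂ = V₁·(T₁/T₂)^(1/(γ−1)) = 616.0 L.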